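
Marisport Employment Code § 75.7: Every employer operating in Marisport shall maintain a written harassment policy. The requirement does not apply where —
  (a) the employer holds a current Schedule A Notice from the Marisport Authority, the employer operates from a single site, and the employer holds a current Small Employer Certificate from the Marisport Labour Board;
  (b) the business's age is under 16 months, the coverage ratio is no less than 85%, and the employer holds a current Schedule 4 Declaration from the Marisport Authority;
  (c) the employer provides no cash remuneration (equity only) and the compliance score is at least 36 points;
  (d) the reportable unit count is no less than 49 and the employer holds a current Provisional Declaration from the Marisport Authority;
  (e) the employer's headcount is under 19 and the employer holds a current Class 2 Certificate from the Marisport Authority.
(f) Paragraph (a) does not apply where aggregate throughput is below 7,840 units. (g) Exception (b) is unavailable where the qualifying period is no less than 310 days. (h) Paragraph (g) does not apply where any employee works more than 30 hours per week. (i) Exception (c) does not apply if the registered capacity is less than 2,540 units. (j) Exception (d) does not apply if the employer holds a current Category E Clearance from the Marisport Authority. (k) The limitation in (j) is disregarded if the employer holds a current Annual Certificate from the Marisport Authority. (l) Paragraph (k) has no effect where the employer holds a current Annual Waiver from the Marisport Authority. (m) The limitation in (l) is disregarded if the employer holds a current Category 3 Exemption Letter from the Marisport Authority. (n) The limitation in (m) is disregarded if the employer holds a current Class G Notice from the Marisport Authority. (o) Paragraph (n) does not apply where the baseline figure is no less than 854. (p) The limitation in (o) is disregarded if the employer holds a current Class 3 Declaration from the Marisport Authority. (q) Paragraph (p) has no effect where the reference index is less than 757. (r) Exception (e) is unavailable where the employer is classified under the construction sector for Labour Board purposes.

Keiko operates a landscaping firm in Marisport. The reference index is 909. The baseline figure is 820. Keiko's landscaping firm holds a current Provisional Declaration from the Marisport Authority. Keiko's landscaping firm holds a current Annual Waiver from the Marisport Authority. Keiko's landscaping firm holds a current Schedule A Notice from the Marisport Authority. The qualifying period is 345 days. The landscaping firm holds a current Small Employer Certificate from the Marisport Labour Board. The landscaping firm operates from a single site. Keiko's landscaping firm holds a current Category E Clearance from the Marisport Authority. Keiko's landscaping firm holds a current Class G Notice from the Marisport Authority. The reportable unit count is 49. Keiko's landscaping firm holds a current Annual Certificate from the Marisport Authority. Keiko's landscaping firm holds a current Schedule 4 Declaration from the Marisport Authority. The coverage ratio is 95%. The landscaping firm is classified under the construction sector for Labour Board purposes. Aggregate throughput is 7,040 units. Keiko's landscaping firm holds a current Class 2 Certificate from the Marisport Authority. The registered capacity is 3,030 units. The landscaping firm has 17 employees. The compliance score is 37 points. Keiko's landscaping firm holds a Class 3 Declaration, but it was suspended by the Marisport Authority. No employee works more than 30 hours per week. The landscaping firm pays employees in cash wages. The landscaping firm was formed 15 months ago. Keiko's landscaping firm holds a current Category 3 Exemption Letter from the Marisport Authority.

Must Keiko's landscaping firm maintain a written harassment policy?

Exception (a) is satisfied on its face — a current Schedule A Notice is held; the employer operates from a single site; a current Small Employer Certificate is held. Turning to paragraph (f): (f) operates — aggregate throughput is 7,040 units, below the 7,840 units limit. Exception (a) does not apply.
Exception (b)'s conditions are all satisfied: the business's age is 15 months, under the 16 months limit; the coverage ratio is 95%, meeting the 85% threshold; a current Schedule 4 Declaration is held. But applying paragraphs (g)–(h): (g) is engaged — the qualifying period is 345 days, meeting the 310 days threshold. (h) is not engaged (no employee exceeds 30 hours/week), so (g) stands. (b) is therefore removed.
Exception (c) requires that the employer provides no cash remuneration (equity only); but employees are paid cash wages, so (c) is unavailable.
All of (d)'s requirements are met (the reportable unit count is 49, meeting the 49 threshold; a current Provisional Declaration is held). But applying paragraphs (j)–(q): (j) operates — a current Category E Clearance is held. (k) would limit (j) — a current Annual Certificate is held — but (l) sets (k) aside: (l) operates against (k): a current Annual Waiver is held. (m) applies (a current Category 3 Exemption Letter is held), but is itself disapplied by (n): (n) operates against (m): a current Class G Notice is held. (o), which would lift (n), is not triggered — the baseline figure is 820, short of 854. So (d) is unavailable.
Exception (e)'s conditions are all satisfied: the employer's headcount is 17, under the 19 limit; a current Class 2 Certificate is held. Turning to paragraph (r): (r) operates — the landscaping firm is classified under the construction sector. (e) is therefore removed.
No exception applies. The general rule governs.

Yes — Keiko's landscaping firm must maintain a written harassment policy.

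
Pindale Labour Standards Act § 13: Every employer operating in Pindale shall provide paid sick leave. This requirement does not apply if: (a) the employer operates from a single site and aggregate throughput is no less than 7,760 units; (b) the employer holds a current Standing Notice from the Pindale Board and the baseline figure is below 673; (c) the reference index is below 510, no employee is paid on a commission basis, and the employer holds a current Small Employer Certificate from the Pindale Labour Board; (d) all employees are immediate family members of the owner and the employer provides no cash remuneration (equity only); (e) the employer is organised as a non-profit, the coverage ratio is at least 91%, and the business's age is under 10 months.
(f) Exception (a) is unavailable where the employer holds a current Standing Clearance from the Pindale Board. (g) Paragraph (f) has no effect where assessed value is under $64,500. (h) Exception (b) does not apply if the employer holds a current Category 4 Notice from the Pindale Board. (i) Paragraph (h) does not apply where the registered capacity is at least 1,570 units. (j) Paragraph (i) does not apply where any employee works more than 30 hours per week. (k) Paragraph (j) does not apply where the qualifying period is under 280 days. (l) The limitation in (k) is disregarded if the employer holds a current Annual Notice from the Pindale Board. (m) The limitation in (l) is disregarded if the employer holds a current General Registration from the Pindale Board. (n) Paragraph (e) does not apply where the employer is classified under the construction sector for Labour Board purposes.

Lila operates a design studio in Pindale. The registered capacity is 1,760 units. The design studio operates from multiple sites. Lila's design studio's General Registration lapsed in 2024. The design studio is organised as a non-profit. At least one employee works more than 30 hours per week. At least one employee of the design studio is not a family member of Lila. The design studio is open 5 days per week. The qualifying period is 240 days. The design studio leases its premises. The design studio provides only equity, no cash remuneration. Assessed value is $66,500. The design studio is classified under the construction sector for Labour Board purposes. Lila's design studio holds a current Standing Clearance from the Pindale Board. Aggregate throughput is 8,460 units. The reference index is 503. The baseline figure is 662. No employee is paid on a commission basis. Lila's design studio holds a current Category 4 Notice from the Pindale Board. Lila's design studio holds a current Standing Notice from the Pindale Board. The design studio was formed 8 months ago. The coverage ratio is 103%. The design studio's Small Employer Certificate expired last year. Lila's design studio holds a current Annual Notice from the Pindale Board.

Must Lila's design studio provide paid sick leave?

Yes — Lila's design studio must provide paid sick leave.

Exception (a) requires that the employer operates from a single site; but the employer operates from multiple sites, so (a) is unavailable.
All of (b)'s requirements are met (a current Standing Notice is held; the baseline figure is 662, below the 673 limit). But applying paragraphs (h)–(m): (h) is triggered — a current Category 4 Notice is held. (i) applies (the registered capacity is 1,760 units, meeting the 1,570 units threshold), but yields to (j): (j) is triggered — at least one employee exceeds 30 hours/week. (k) would limit (j) — the qualifying period is 240 days, under the 280 days limit — but (l) sets (k) aside: (l) operates against (k): a current Annual Notice is held. (m) is not engaged (no current General Registration is held), so (l) stands. (b) is therefore removed.
Exception (c) requires that the employer holds a current Small Employer Certificate from the Pindale Labour Board; but the Small Employer Certificate has expired, so (c) is unavailable.
Exception (d) does not apply: at least one employee is not a family member.
Exception (e)'s conditions are all satisfied: the employer is a non-profit; the coverage ratio is 103%, meeting the 91% threshold; the business's age is 8 months, under the 10 months limit. However, paragraph (n) must be considered: (n) operates — the design studio is classified under the construction sector. (e) is therefore removed.
Every exception is unavailable, so the rule governs.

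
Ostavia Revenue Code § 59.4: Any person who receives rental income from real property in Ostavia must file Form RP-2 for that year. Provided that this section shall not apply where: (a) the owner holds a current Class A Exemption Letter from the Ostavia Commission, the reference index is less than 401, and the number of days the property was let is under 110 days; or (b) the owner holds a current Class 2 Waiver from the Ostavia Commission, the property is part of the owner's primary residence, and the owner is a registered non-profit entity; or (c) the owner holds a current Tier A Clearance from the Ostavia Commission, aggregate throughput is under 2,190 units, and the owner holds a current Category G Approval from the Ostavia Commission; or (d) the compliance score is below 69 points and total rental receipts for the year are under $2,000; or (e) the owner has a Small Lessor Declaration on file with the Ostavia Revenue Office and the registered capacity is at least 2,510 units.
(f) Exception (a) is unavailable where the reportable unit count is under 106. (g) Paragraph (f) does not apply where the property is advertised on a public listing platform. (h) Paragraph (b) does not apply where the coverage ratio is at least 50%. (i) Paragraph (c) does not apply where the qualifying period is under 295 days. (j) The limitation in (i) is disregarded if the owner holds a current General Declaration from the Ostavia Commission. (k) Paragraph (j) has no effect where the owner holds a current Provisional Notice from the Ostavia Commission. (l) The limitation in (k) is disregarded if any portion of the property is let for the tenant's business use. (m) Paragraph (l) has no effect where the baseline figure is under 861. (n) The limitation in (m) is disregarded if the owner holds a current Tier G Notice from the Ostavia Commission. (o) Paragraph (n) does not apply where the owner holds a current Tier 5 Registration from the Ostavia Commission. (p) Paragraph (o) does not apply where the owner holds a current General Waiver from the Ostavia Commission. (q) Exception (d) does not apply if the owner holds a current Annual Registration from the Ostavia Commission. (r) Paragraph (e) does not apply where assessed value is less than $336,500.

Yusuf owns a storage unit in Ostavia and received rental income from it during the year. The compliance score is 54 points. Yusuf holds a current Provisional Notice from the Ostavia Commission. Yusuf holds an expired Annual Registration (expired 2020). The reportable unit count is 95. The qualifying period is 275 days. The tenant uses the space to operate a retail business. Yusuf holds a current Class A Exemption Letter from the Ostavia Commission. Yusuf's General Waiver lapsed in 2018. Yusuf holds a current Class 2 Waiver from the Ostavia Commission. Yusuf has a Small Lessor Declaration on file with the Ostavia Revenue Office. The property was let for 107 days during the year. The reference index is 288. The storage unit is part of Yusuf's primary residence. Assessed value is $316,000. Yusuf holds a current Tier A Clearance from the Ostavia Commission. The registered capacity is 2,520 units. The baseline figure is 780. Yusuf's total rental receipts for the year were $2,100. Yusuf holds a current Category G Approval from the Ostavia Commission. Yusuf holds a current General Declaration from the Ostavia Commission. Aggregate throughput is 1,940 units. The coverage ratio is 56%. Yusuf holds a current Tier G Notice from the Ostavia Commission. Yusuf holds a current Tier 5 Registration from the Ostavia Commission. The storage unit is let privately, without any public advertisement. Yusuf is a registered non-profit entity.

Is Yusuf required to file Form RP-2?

Yes — Yusuf must file Form RP-2.

All of (a)'s requirements are met (a current Class A Exemption Letter is held; the reference index is 288, less than the 401 limit; the number of days the property was let is 107 days, under the 110 days limit). However, paragraphs (f)–(g) must be considered: (f) applies — the reportable unit count is 95, under the 106 limit. (g), which would lift (f), does not operate here — the property is let privately without advertisement. Exception (a) does not apply.
Exception (b)'s conditions are all satisfied: a current Class 2 Waiver is held; the storage unit is part of the primary residence; Yusuf is a registered non-profit. But: (h) applies — the coverage ratio is 56%, meeting the 50% threshold. So (b) is unavailable.
Exception (c): a current Tier A Clearance is held; aggregate throughput is 1,940 units, under the 2,190 units limit; a current Category G Approval is held — every condition holds. Turning to paragraphs (i)–(p): (i) operates against (c): the qualifying period is 275 days, under the 295 days limit. (j) would limit (i) — a current General Declaration is held — but (k) sets (j) aside: (k) operates against (j): a current Provisional Notice is held. (l) would limit (k) — the space is let for business use — but (m) sets (l) aside: (m) is triggered — the baseline figure is 780, under the 861 limit. (n) operates (a current Tier G Notice is held), but is displaced by (o): (o) is engaged — a current Tier 5 Registration is held. (p), which would lift (o), is not engaged — no current General Waiver is held. Exception (c) does not apply.
Exception (d) does not apply: total rental receipts for the year are $2,100, not under $2,000.
All of (e)'s requirements are met (a Small Lessor Declaration is on file; the registered capacity is 2,520 units, meeting the 2,510 units threshold). But: (r) operates against (e): assessed value is $316,000, less than the $336,500 limit. So (e) is unavailable.
No exception applies. The general rule governs.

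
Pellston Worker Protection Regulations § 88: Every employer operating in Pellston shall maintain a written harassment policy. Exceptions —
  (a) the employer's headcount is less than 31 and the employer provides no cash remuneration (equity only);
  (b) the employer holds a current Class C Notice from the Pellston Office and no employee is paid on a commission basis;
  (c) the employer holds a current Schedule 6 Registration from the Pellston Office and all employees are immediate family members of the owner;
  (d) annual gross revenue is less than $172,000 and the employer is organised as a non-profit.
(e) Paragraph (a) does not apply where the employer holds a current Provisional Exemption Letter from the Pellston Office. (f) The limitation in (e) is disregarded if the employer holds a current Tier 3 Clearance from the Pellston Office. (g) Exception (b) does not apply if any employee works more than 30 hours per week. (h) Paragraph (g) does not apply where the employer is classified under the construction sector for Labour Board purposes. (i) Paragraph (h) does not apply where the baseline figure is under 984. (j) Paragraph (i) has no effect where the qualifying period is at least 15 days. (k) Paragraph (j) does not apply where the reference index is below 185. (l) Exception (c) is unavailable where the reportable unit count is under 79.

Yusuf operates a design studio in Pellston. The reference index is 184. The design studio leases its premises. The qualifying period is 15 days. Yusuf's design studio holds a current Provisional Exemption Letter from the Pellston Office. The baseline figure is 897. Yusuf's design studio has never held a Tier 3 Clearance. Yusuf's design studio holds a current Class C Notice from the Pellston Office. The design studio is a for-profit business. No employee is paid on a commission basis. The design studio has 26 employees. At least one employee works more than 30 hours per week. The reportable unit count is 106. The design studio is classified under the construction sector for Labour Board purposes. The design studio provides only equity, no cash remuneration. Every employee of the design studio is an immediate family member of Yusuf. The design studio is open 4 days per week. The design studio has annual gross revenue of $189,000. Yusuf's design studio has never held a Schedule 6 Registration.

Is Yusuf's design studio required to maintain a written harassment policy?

Yes — Yusuf's design studio must maintain a written harassment policy.

Exception (a)'s conditions are all satisfied: the employer's headcount is 26, less than the 31 limit; remuneration is equity-only. Turning to paragraphs (e)–(f): (e) operates — a current Provisional Exemption Letter is held. (f) does not operate here (no current Tier 3 Clearance is held), so (e) stands. So (a) is unavailable.
All of (b)'s requirements are met (a current Class C Notice is held; no employee is paid on commission). But: (g) operates against (b): at least one employee exceeds 30 hours/week. (h) is triggered (the design studio is classified under the construction sector), but yields to (i): (i) operates against (h): the baseline figure is 897, under the 984 limit. (j) operates (the qualifying period is 15 days, meeting the 15 days threshold), but is overridden by (k): (k) applies — the reference index is 184, below the 185 limit. Exception (b) does not apply.
Exception (c) does not apply: there is no Schedule 6 Registration in force.
Exception (d) fails — annual gross revenue is $189,000, not less than $172,000.
No exception displaces § 88.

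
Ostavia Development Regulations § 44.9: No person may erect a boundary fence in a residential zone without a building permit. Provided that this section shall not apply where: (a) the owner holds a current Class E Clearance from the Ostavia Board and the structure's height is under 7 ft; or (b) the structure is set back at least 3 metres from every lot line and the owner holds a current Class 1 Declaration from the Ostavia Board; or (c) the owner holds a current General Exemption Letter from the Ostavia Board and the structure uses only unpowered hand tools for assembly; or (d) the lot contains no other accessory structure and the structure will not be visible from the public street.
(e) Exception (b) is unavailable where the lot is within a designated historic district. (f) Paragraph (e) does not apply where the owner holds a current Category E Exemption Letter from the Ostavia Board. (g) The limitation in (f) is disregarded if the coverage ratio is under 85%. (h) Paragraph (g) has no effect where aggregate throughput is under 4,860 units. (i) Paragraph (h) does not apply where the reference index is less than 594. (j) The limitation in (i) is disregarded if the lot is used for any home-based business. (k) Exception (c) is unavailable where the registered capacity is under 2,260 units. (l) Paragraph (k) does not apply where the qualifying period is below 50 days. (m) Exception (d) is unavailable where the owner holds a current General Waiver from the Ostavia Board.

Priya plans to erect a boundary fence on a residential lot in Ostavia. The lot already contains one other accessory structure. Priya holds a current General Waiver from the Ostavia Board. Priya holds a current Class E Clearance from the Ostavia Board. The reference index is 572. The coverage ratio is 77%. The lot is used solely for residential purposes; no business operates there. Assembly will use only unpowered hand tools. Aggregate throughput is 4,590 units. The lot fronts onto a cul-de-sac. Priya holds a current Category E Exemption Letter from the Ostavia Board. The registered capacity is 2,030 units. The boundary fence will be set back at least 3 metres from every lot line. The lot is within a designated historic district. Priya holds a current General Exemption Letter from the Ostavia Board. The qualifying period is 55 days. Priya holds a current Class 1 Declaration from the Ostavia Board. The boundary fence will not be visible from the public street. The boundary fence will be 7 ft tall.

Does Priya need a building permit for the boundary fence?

Exception (a) requires that the structure's height is under 7 ft; but the structure's height is 7 ft, not under 7 ft, so (a) is unavailable.
Exception (b) is satisfied on its face — the setback is at least 3 m on every side; a current Class 1 Declaration is held. Turning to paragraphs (e)–(j): (e) applies — the lot is in a historic district. (f) operates (a current Category E Exemption Letter is held), but is displaced by (g): (g) is engaged — the coverage ratio is 77%, under the 85% limit. (h) operates (aggregate throughput is 4,590 units, under the 4,860 units limit), but is itself disapplied by (i): (i) operates — the reference index is 572, less than the 594 limit. (j), which would lift (i), does not operate here — the lot is solely residential. (b) is therefore removed.
All of (c)'s requirements are met (a current General Exemption Letter is held; assembly uses only hand tools). But: (k) operates against (c): the registered capacity is 2,030 units, under the 2,260 units limit. (l) is inapplicable (the qualifying period is 55 days, not below 50 days), so (k) stands. So (c) is unavailable.
Exception (d) does not apply: the lot already has another accessory structure.
Every exception is unavailable, so the rule governs.

Yes — Priya must obtain a building permit.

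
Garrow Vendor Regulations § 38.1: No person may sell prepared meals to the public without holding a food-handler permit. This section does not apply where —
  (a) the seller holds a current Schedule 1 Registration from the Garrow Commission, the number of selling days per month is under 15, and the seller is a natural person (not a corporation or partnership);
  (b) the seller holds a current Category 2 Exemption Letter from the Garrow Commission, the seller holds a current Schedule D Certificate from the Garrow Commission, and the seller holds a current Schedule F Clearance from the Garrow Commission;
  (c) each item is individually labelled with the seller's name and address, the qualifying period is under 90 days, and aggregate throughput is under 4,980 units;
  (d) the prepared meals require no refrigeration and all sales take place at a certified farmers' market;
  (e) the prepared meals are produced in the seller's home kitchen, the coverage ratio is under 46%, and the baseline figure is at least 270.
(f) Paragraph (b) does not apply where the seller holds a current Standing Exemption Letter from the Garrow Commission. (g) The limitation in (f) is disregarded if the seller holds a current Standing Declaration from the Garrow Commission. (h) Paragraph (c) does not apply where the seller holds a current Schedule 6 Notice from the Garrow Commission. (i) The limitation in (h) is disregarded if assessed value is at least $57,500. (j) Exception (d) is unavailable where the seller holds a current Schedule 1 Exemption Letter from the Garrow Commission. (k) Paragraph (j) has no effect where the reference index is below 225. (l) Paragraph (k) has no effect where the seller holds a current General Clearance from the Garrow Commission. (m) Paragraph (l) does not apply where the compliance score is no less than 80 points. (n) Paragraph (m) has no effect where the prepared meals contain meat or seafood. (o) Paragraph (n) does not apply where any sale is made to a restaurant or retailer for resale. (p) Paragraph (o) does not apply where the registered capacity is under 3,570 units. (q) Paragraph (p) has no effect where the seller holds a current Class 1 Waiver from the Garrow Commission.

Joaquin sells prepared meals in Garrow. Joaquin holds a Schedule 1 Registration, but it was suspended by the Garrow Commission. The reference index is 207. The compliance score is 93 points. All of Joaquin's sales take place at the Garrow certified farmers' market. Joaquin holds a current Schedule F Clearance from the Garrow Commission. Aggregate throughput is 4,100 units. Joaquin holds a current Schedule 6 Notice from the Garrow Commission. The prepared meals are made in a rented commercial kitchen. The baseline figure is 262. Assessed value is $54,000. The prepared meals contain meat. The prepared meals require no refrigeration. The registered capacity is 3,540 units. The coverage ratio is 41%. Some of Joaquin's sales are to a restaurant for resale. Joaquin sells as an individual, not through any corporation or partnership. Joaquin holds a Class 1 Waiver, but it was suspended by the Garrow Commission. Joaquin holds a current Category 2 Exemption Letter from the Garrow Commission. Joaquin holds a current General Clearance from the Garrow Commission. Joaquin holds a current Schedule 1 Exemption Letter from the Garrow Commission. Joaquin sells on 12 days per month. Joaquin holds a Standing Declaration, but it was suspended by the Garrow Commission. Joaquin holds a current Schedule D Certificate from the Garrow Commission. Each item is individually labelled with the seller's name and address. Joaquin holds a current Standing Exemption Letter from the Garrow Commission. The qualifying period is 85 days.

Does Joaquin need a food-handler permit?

Yes — Joaquin must hold a food-handler permit.

Exception (a) requires that the seller holds a current Schedule 1 Registration from the Garrow Commission; but there is no Schedule 1 Registration in force, so (a) is unavailable.
Exception (b)'s conditions are all satisfied: a current Category 2 Exemption Letter is held; a current Schedule D Certificate is held; a current Schedule F Clearance is held. However, paragraphs (f)–(g) must be considered: (f) is engaged — a current Standing Exemption Letter is held. (g) is inapplicable (the Standing Declaration is not current), so (f) stands. So (b) is unavailable.
All of (c)'s requirements are met (items are individually labelled; the qualifying period is 85 days, under the 90 days limit; aggregate throughput is 4,100 units, under the 4,980 units limit). But applying paragraphs (h)–(i): (h) operates against (c): a current Schedule 6 Notice is held. (i) is not triggered (assessed value is $54,000, short of $57,500), so (h) stands. (c) is therefore removed.
Exception (d): the prepared meals are shelf-stable; all sales are at a certified farmers' market — every condition holds. But: (j) is triggered — a current Schedule 1 Exemption Letter is held. (k) would limit (j) — the reference index is 207, below the 225 limit — but (l) sets (k) aside: (l) operates — a current General Clearance is held. (m) would limit (l) — the compliance score is 93 points, meeting the 80 points threshold — but (n) sets (m) aside: (n) operates against (m): the prepared meals contain meat. (o) would limit (n) — some sales are to a restaurant for resale — but (p) sets (o) aside: (p) operates against (o): the registered capacity is 3,540 units, under the 3,570 units limit. (q), which would lift (p), is inapplicable — no current Class 1 Waiver is held. (d) is therefore removed.
Exception (e) fails — the prepared meals are made in a commercial kitchen, not a home kitchen.
No exception displaces § 38.1.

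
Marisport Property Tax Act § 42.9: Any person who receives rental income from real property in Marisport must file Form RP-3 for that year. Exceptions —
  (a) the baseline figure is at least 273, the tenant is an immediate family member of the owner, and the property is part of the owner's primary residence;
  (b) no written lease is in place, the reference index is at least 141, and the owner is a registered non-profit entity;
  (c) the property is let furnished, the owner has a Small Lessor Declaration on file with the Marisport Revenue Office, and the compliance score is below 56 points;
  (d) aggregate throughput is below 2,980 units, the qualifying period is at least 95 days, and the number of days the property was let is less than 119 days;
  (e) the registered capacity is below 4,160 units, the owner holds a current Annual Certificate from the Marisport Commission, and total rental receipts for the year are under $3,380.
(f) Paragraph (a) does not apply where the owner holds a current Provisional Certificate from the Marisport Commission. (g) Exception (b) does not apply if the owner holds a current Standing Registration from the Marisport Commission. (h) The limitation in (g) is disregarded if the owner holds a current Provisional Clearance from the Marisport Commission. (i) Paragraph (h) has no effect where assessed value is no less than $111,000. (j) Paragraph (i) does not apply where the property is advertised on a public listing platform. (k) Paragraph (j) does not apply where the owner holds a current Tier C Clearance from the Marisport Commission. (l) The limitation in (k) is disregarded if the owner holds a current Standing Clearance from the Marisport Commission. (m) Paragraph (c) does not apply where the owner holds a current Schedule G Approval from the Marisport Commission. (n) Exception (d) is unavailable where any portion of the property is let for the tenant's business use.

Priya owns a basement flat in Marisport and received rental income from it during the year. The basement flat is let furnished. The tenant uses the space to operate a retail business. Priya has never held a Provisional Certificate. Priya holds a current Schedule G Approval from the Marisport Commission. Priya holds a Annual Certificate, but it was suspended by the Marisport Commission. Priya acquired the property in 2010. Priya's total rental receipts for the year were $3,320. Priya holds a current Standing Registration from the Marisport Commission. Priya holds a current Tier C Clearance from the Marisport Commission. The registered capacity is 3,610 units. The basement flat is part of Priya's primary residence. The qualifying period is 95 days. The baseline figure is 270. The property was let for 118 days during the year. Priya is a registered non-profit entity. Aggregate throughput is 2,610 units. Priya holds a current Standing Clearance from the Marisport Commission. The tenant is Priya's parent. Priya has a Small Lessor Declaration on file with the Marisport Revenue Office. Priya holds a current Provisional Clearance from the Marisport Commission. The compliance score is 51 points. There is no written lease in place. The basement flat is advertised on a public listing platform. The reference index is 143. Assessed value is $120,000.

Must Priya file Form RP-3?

Exception (a) does not apply: the baseline figure is 270, short of 273.
Exception (b)'s conditions are all satisfied: there is no written lease; the reference index is 143, meeting the 141 threshold; Priya is a registered non-profit. Considering the limiting provisions: (g) would limit (b) — a current Standing Registration is held — but (h) sets (g) aside: (h) operates against (g): a current Provisional Clearance is held. (i) would limit (h) — assessed value is $120,000, meeting the $111,000 threshold — but (j) sets (i) aside: (j) is triggered — the property is publicly advertised. (k) would limit (j) — a current Tier C Clearance is held — but (l) sets (k) aside: (l) operates against (k): a current Standing Clearance is held. Exception (b) stands.
Exception (c) is satisfied on its face — the property is let furnished; a Small Lessor Declaration is on file; the compliance score is 51 points, below the 56 points limit. Turning to paragraph (m): (m) applies — a current Schedule G Approval is held. So (c) is unavailable.
Exception (d)'s conditions are all satisfied: aggregate throughput is 2,610 units, below the 2,980 units limit; the qualifying period is 95 days, meeting the 95 days threshold; the number of days the property was let is 118 days, less than the 119 days limit. However, paragraph (n) must be considered: (n) is triggered — the space is let for business use. Exception (d) does not apply.
Exception (e) fails — the Annual Certificate is not current.

No — exception (b) applies; Priya is not required to file Form RP-3.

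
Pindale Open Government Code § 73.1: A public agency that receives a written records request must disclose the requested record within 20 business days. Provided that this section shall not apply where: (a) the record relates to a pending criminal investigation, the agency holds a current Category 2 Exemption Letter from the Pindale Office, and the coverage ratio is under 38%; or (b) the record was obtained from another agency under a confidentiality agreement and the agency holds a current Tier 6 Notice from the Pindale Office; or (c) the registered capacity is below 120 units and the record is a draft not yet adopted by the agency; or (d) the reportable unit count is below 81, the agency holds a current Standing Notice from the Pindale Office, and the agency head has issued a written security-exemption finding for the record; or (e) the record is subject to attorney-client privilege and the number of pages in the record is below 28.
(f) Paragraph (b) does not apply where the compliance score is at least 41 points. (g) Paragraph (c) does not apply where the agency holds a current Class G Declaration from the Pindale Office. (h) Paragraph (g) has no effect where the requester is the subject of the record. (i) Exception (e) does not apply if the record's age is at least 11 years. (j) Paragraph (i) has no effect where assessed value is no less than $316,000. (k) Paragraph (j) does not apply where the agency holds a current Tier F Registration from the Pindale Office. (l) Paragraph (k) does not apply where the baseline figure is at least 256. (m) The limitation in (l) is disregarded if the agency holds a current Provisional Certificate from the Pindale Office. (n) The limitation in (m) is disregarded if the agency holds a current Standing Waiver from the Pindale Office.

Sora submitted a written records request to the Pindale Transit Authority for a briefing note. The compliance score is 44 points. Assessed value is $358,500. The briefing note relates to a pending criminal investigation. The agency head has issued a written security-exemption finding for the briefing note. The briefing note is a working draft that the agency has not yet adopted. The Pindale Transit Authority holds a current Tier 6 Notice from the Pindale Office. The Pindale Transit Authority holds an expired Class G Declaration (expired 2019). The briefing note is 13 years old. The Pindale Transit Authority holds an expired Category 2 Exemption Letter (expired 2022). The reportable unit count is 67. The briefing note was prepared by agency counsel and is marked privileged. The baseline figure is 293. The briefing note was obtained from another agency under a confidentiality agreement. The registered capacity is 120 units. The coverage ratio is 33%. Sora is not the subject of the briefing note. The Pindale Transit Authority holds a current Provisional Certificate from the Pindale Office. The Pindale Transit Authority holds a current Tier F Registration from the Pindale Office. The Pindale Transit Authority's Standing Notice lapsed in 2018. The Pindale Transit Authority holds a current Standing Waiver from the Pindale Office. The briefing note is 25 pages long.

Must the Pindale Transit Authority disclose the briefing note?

Exception (a) requires that the agency holds a current Category 2 Exemption Letter from the Pindale Office; but the Category 2 Exemption Letter is not current, so (a) is unavailable.
All of (b)'s requirements are met (the briefing note was obtained under a confidentiality agreement; a current Tier 6 Notice is held). But applying paragraph (f): (f) operates against (b): the compliance score is 44 points, meeting the 41 points threshold. So (b) is unavailable.
Exception (c) does not apply: the registered capacity is 120 units, not below 120 units.
Exception (d) requires that the agency holds a current Standing Notice from the Pindale Office; but there is no Standing Notice in force, so (d) is unavailable.
Exception (e) is satisfied on its face — the briefing note is privileged; the number of pages in the record is 25, below the 28 limit. Considering the limiting provisions: (i) operates (the record's age is 13 years, meeting the 11 years threshold), but is displaced by (j): (j) operates — assessed value is $358,500, meeting the $316,000 threshold. (k) would limit (j) — a current Tier F Registration is held — but (l) sets (k) aside: (l) operates — the baseline figure is 293, meeting the 256 threshold. (m) is triggered (a current Provisional Certificate is held), but yields to (n): (n) operates against (m): a current Standing Waiver is held. So (e) applies.

No — exception (e) applies; the Pindale Transit Authority is not required to disclose the briefing note.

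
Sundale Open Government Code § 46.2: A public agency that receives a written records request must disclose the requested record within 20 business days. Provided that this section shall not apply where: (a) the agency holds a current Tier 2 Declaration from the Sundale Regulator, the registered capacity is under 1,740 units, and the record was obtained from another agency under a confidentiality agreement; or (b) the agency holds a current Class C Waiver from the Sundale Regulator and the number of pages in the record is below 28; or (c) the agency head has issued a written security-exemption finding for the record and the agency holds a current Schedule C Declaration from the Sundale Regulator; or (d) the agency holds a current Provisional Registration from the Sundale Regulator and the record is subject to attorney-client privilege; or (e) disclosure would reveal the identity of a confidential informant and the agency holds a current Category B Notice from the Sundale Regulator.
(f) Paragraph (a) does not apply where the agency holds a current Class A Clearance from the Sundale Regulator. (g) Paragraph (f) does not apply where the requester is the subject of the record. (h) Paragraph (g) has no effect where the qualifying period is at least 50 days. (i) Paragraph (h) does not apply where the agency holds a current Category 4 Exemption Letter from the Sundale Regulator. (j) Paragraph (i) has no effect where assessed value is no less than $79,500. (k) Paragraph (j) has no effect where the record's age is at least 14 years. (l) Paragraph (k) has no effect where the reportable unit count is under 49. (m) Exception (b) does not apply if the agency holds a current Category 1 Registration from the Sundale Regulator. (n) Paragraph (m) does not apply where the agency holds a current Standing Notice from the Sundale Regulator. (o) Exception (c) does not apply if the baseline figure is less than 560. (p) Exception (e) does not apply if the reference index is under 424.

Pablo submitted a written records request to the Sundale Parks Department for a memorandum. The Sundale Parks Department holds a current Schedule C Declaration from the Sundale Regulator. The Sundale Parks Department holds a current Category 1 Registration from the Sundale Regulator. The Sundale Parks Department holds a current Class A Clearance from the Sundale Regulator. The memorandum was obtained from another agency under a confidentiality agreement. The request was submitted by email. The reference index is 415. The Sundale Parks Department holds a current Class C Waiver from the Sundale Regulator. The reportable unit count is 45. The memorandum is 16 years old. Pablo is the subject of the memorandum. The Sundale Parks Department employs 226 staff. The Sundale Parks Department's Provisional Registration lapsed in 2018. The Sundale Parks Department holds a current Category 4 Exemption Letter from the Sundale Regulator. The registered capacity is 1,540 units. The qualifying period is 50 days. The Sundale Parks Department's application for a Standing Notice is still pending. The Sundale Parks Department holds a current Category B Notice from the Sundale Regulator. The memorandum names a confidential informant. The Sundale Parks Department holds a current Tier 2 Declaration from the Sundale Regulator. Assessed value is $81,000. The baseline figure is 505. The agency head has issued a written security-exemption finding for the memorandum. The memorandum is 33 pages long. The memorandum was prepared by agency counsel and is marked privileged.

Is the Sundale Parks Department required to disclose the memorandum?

Yes — the Sundale Parks Department must disclose the memorandum.

Exception (a)'s conditions are all satisfied: a current Tier 2 Declaration is held; the registered capacity is 1,540 units, under the 1,740 units limit; the memorandum was obtained under a confidentiality agreement. However, paragraphs (f)–(l) must be considered: (f) operates against (a): a current Class A Clearance is held. (g) operates (Pablo is the subject of the memorandum), but is itself disapplied by (h): (h) applies — the qualifying period is 50 days, meeting the 50 days threshold. (i) would limit (h) — a current Category 4 Exemption Letter is held — but (j) sets (i) aside: (j) is engaged — assessed value is $81,000, meeting the $79,500 threshold. (k) operates (the record's age is 16 years, meeting the 14 years threshold), but yields to (l): (l) operates against (k): the reportable unit count is 45, under the 49 limit. (a) is therefore removed.
Exception (b) fails — the number of pages in the record is 33, not below 28.
All of (c)'s requirements are met (a written security-exemption finding has been issued; a current Schedule C Declaration is held). However, paragraph (o) must be considered: (o) operates against (c): the baseline figure is 505, less than the 560 limit. Exception (c) does not apply.
Exception (d) does not apply: no current Provisional Registration is held.
Exception (e): the memorandum names a confidential informant; a current Category B Notice is held — every condition holds. However, paragraph (p) must be considered: (p) operates against (e): the reference index is 415, under the 424 limit. (e) is therefore removed.
No exception displaces § 46.2.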